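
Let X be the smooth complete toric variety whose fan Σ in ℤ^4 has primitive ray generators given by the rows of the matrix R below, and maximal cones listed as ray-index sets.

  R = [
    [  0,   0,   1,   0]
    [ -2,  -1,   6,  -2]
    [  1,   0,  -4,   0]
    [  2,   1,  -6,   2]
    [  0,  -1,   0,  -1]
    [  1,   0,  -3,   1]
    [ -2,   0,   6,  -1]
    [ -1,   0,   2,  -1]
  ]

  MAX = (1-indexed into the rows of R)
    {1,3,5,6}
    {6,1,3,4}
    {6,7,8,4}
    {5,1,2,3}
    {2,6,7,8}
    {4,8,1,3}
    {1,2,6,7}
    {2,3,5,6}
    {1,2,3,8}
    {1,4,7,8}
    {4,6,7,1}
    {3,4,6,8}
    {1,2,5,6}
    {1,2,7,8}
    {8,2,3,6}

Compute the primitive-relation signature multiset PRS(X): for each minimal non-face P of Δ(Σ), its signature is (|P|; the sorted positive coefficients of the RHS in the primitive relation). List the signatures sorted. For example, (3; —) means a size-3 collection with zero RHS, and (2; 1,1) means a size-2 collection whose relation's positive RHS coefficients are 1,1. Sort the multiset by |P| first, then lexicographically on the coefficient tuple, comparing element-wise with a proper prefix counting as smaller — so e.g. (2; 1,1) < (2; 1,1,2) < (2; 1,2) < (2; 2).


Minimal non-faces — 7 found among 8 rays, 15 max cones:

  • {2,4}:  v_{2} + v_{4} = 0  so sig = (2; —)
  • {3,7}:  v_{3} + v_{7} = v_{8}  so sig = (2; 1)
  • {5,7}:  v_{5} + v_{7} = v_{2}  so sig = (2; 1)
  • {5,8}:  v_{5} + v_{8} = v_{2} + v_{3}  so sig = (2; 1,1)
  • {4,5}:  v_{4} + v_{5} = v_{1} + v_{3} + v_{6}  so sig = (2; 1,1,1)
  • {1,6,8}:  v_{1} + v_{6} + v_{8} = 0  so sig = (3; —)
  • {1,2,3,6}:  v_{1} + v_{2} + v_{3} + v_{6} = v_{5}  so sig = (4; 1)

Signatures (|P|; sorted positive RHS coefficients), sorted:
    |P|=2: 5 collections, coeffs (), (1), (1), (1,1), (1,1,1)
    |P|=3: 1 collection, coeffs ()
    |P|=4: 1 collection, coeffs (1)


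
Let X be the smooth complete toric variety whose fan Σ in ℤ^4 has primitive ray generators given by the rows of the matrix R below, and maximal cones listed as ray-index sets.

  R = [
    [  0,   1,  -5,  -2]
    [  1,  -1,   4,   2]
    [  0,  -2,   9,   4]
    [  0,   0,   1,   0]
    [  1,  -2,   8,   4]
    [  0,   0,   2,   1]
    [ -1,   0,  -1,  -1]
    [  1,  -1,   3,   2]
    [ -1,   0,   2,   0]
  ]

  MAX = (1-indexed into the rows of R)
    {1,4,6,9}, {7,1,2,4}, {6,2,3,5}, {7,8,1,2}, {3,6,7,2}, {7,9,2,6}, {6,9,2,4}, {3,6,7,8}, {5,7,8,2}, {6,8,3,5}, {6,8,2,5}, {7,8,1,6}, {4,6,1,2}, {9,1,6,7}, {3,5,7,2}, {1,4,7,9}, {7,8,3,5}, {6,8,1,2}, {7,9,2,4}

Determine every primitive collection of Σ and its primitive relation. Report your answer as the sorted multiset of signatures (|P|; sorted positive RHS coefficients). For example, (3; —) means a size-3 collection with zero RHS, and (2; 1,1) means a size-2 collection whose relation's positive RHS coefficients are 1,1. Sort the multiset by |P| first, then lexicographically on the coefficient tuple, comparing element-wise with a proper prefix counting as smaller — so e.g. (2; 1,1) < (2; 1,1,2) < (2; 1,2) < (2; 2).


14 minimal non-faces of Δ(Σ) (on 9 rays):

  P = {1,5}:  v_{1} + v_{5} = v_{8} — sig = (2; 1)
  P = {4,8}:  v_{4} + v_{8} = v_{2} — sig = (2; 1)
  P = {1,3}:  v_{1} + v_{3} = v_{6} + v_{7} + v_{8} — sig = (2; 1,1,1)
  P = {8,9}:  v_{8} + v_{9} = v_{2} + v_{6} + v_{7} — sig = (2; 1,1,1)
  P = {4,5}:  v_{4} + v_{5} = 2·v_{2} + v_{6} + v_{7} — sig = (2; 1,1,2)
  P = {3,4}:  v_{3} + v_{4} = 2·v_{2} + 2·v_{6} + 2·v_{7} — sig = (2; 2,2,2)
  P = {5,9}:  v_{5} + v_{9} = 2·v_{2} + 2·v_{6} + 2·v_{7} — sig = (2; 2,2,2)
  P = {3,9}:  v_{3} + v_{9} = 2·v_{2} + 3·v_{6} + 3·v_{7} — sig = (2; 2,3,3)
  P = {1,2,9}:  v_{1} + v_{2} + v_{9} = v_{4} — sig = (3; 1)
  P = {4,6,7}:  v_{4} + v_{6} + v_{7} = v_{9} — sig = (3; 1)
  P = {5,6,7}:  v_{5} + v_{6} + v_{7} = v_{3} — sig = (3; 1)
  P = {2,3,8}:  v_{2} + v_{3} + v_{8} = 2·v_{5} — sig = (3; 2)
  P = {1,2,6,7}:  v_{1} + v_{2} + v_{6} + v_{7} = 0 — sig = (4; —)
  P = {2,6,7,8}:  v_{2} + v_{6} + v_{7} + v_{8} = v_{5} — sig = (4; 1)

Hence PRS(X_Σ) =
    (2; 1)
    (2; 1)
    (2; 1,1,1)
    (2; 1,1,1)
    (2; 1,1,2)
    (2; 2,2,2)
    (2; 2,2,2)
    (2; 2,3,3)
    (3; 1)
    (3; 1)
    (3; 1)
    (3; 2)
    (4; —)
    (4; 1)


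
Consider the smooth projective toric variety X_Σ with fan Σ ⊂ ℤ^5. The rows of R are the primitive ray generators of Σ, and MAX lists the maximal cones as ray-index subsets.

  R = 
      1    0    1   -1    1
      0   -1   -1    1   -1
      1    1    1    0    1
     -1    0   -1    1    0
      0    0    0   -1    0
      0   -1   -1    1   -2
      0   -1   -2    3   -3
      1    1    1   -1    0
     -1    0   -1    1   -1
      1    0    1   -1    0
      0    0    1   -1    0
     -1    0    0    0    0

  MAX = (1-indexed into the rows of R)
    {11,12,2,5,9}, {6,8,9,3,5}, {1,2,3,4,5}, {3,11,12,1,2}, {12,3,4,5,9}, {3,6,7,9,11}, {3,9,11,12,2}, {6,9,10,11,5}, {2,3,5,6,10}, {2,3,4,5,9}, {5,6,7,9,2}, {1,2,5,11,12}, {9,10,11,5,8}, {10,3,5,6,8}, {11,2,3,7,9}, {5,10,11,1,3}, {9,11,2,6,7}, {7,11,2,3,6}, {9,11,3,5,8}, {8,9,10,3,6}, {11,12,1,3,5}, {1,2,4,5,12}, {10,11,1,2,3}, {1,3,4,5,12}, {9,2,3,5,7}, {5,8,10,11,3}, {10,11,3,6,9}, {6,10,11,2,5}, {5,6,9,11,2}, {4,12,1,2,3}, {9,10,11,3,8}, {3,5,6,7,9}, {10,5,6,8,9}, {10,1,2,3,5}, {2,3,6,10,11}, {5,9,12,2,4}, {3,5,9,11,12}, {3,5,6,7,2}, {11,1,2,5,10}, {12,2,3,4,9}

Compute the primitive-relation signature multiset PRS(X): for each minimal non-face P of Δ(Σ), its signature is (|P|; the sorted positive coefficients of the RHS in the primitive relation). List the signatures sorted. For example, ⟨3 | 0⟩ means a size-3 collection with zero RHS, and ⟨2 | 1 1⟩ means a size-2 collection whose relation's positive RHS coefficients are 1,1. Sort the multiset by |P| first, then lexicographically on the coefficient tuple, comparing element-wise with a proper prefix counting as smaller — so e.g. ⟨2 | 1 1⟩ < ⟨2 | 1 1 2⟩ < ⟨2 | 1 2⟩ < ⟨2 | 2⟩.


Δ(Σ) — 12 vertices, 24 min non-faces:

  P = {1,9}:  v_{1} + v_{9} = 0  ⇒ sig = ⟨2 | 0⟩
  P = {4,10}:  v_{4} + v_{10} = 0  ⇒ sig = ⟨2 | 0⟩
  P = {4,11}:  v_{4} + v_{11} = v_{12}  ⇒ sig = ⟨2 | 1⟩
  P = {10,12}:  v_{10} + v_{12} = v_{11}  ⇒ sig = ⟨2 | 1⟩
  P = {1,6}:  v_{1} + v_{6} = v_{2} + v_{10}  ⇒ sig = ⟨2 | 1 1⟩
  P = {4,6}:  v_{4} + v_{6} = v_{2} + v_{9}  ⇒ sig = ⟨2 | 1 1⟩
  P = {1,7}:  v_{1} + v_{7} = v_{2} + v_{3} + v_{6}  ⇒ sig = ⟨2 | 1 1 1⟩
  P = {1,8}:  v_{1} + v_{8} = v_{3} + v_{5} + v_{10}  ⇒ sig = ⟨2 | 1 1 1⟩
  P = {2,8}:  v_{2} + v_{8} = v_{3} + v_{5} + v_{6}  ⇒ sig = ⟨2 | 1 1 1⟩
  P = {4,8}:  v_{4} + v_{8} = v_{3} + v_{5} + v_{9}  ⇒ sig = ⟨2 | 1 1 1⟩
  P = {6,12}:  v_{6} + v_{12} = v_{2} + v_{9} + v_{11}  ⇒ sig = ⟨2 | 1 1 1⟩
  P = {8,12}:  v_{8} + v_{12} = v_{3} + v_{5} + v_{9} + v_{11}  ⇒ sig = ⟨2 | 1 1 1 1⟩
  P = {7,8}:  v_{7} + v_{8} = 2·v_{3} + v_{5} + 2·v_{6} + v_{9}  ⇒ sig = ⟨2 | 1 1 2 2⟩
  P = {7,12}:  v_{7} + v_{12} = 2·v_{2} + v_{3} + 2·v_{9} + v_{11}  ⇒ sig = ⟨2 | 1 1 2 2⟩
  P = {7,10}:  v_{7} + v_{10} = v_{3} + 2·v_{6}  ⇒ sig = ⟨2 | 1 2⟩
  P = {4,7}:  v_{4} + v_{7} = 2·v_{2} + v_{3} + 2·v_{9}  ⇒ sig = ⟨2 | 1 2 2⟩
  P = {2,9,10}:  v_{2} + v_{9} + v_{10} = v_{6}  ⇒ sig = ⟨3 | 1⟩
  P = {5,7,11}:  v_{5} + v_{7} + v_{11} = v_{6} + v_{9} + v_{10}  ⇒ sig = ⟨3 | 1 1 1⟩
  P = {6,8,11}:  v_{6} + v_{8} + v_{11} = 2·v_{9} + 3·v_{10}  ⇒ sig = ⟨3 | 2 3⟩
  P = {2,3,5,12}:  v_{2} + v_{3} + v_{5} + v_{12} = 0  ⇒ sig = ⟨4 | 0⟩
  P = {2,3,5,11}:  v_{2} + v_{3} + v_{5} + v_{11} = v_{10}  ⇒ sig = ⟨4 | 1⟩
  P = {2,3,6,9}:  v_{2} + v_{3} + v_{6} + v_{9} = v_{7}  ⇒ sig = ⟨4 | 1⟩
  P = {3,5,9,10}:  v_{3} + v_{5} + v_{9} + v_{10} = v_{8}  ⇒ sig = ⟨4 | 1⟩
  P = {3,5,6,11}:  v_{3} + v_{5} + v_{6} + v_{11} = v_{9} + 2·v_{10}  ⇒ sig = ⟨4 | 1 2⟩

Signatures (|P|; sorted positive RHS coefficients), sorted:
    ⟨2 | 0⟩
    ⟨2 | 0⟩
    ⟨2 | 1⟩
    ⟨2 | 1⟩
    ⟨2 | 1 1⟩
    ⟨2 | 1 1⟩
    ⟨2 | 1 1 1⟩
    ⟨2 | 1 1 1⟩
    ⟨2 | 1 1 1⟩
    ⟨2 | 1 1 1⟩
    ⟨2 | 1 1 1⟩
    ⟨2 | 1 1 1 1⟩
    ⟨2 | 1 1 2 2⟩
    ⟨2 | 1 1 2 2⟩
    ⟨2 | 1 2⟩
    ⟨2 | 1 2 2⟩
    ⟨3 | 1⟩
    ⟨3 | 1 1 1⟩
    ⟨3 | 2 3⟩
    ⟨4 | 0⟩
    ⟨4 | 1⟩
    ⟨4 | 1⟩
    ⟨4 | 1⟩
    ⟨4 | 1 2⟩


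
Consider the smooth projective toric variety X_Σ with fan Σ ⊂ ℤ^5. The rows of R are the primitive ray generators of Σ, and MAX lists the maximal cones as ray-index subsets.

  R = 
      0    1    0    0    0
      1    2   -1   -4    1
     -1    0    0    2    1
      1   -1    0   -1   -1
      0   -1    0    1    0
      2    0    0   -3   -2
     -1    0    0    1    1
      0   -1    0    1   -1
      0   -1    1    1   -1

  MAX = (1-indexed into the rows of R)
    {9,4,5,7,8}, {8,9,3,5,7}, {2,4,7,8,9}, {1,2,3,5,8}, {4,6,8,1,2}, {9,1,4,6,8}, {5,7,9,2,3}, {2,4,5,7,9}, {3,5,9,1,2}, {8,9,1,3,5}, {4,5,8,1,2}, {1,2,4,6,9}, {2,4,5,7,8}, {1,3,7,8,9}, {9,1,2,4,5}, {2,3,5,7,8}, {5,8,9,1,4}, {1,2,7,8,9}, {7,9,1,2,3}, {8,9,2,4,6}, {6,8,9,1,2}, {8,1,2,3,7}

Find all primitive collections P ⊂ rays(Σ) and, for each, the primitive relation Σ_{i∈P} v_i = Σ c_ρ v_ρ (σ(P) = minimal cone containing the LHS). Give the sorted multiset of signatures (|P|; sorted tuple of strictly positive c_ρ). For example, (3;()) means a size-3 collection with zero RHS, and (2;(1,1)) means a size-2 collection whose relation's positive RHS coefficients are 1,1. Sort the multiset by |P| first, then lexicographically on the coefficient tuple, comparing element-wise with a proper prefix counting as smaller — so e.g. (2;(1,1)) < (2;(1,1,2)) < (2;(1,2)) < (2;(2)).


Minimal non-faces — 9 found among 9 rays, 22 max cones:

  P = {3,4}:  v_{3} + v_{4} = v_{5}  →  sig = (2;(1))
  P = {3,6}:  v_{3} + v_{6} = v_{1} + v_{4}  →  sig = (2;(1,1))
  P = {6,7}:  v_{6} + v_{7} = v_{2} + v_{8} + v_{9}  →  sig = (2;(1,1,1))
  P = {5,6}:  v_{5} + v_{6} = v_{1} + 2·v_{4}  →  sig = (2;(1,2))
  P = {1,4,7}:  v_{1} + v_{4} + v_{7} = 0  →  sig = (3;())
  P = {1,5,7}:  v_{1} + v_{5} + v_{7} = v_{3}  →  sig = (3;(1))
  P = {2,3,8,9}:  v_{2} + v_{3} + v_{8} + v_{9} = 0  →  sig = (4;())
  P = {2,5,8,9}:  v_{2} + v_{5} + v_{8} + v_{9} = v_{4}  →  sig = (4;(1))
  P = {1,2,4,8,9}:  v_{1} + v_{2} + v_{4} + v_{8} + v_{9} = v_{6}  →  sig = (5;(1))

Sorted signature multiset PRS(X):
[(2;(1)), (2;(1,1)), (2;(1,1,1)), (2;(1,2)), (3;()), (3;(1)), (4;()), (4;(1)), (5;(1))]


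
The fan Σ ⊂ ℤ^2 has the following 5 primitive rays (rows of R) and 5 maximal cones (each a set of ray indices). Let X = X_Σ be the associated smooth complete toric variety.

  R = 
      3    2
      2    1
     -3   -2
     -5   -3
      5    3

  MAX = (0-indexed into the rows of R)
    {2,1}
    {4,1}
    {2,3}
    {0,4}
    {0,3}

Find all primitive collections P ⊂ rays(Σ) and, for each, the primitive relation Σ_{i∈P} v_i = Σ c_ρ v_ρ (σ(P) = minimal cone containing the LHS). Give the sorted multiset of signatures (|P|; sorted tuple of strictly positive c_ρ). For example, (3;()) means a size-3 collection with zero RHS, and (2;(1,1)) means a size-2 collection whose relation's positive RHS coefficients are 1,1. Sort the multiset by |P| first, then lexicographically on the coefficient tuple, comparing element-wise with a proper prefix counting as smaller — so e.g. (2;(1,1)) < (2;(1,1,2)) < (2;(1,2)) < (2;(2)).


Primitive collections (5):

  P={0,2}:  v_{0} + v_{2} = 0  →  sig = (2;())
  P={3,4}:  v_{3} + v_{4} = 0  →  sig = (2;())
  P={0,1}:  v_{0} + v_{1} = v_{4}  →  sig = (2;(1))
  P={1,3}:  v_{1} + v_{3} = v_{2}  →  sig = (2;(1))
  P={2,4}:  v_{2} + v_{4} = v_{1}  →  sig = (2;(1))

so the primitive-relation signature multiset is
    (2;())
    (2;())
    (2;(1))
    (2;(1))
    (2;(1))


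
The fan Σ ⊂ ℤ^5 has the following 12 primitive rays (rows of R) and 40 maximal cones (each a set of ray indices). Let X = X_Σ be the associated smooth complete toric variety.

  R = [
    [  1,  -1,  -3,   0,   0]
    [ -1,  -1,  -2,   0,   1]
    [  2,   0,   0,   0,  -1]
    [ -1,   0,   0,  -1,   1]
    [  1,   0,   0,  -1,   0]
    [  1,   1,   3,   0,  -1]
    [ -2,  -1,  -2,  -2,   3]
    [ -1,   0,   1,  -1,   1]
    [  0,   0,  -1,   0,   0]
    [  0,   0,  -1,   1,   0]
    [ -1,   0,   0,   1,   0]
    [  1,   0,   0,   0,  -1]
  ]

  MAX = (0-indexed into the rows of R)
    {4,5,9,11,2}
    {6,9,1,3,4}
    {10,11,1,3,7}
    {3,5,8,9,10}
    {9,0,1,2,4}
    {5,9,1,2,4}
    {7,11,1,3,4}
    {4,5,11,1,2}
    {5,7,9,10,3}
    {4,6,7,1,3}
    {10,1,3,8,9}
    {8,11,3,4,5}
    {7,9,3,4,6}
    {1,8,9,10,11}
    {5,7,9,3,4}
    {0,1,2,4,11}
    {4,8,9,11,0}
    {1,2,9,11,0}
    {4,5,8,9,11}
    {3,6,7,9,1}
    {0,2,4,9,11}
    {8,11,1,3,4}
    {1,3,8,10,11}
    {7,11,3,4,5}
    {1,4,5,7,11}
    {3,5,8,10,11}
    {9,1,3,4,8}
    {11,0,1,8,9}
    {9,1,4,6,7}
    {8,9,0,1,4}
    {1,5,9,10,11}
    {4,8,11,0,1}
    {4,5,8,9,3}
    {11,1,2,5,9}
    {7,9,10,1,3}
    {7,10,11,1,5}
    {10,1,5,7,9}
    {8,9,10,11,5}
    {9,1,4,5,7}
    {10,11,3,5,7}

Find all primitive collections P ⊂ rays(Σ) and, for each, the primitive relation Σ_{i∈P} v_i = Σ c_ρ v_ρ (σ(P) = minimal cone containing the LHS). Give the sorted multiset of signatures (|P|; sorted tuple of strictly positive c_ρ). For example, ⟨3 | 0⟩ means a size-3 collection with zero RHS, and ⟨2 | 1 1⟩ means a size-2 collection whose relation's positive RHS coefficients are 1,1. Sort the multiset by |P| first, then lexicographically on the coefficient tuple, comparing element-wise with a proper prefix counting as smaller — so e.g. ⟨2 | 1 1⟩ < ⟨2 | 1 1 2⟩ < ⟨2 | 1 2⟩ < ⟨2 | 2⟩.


Σ has 22 primitive collections:

  • {4,10}:  v_{4} + v_{10} = 0 — sig = ⟨2 | 0⟩
  • {0,5}:  v_{0} + v_{5} = v_{2} — sig = ⟨2 | 1⟩
  • {2,3}:  v_{2} + v_{3} = v_{4} — sig = ⟨2 | 1⟩
  • {7,8}:  v_{7} + v_{8} = v_{3} — sig = ⟨2 | 1⟩
  • {0,7}:  v_{0} + v_{7} = v_{1} + v_{4} — sig = ⟨2 | 1 1⟩
  • {0,3}:  v_{0} + v_{3} = v_{1} + v_{4} + v_{8} — sig = ⟨2 | 1 1 1⟩
  • {0,10}:  v_{0} + v_{10} = v_{1} + v_{9} + v_{11} — sig = ⟨2 | 1 1 1⟩
  • {2,7}:  v_{2} + v_{7} = v_{1} + v_{4} + v_{5} — sig = ⟨2 | 1 1 1⟩
  • {2,8}:  v_{2} + v_{8} = v_{4} + v_{9} + v_{11} — sig = ⟨2 | 1 1 1⟩
  • {6,11}:  v_{6} + v_{11} = v_{1} + v_{3} + v_{4} — sig = ⟨2 | 1 1 1⟩
  • {2,10}:  v_{2} + v_{10} = v_{1} + v_{5} + v_{9} + v_{11} — sig = ⟨2 | 1 1 1 1⟩
  • {6,10}:  v_{6} + v_{10} = v_{1} + v_{3} + v_{7} + v_{9} — sig = ⟨2 | 1 1 1 1⟩
  • {2,6}:  v_{2} + v_{6} = v_{1} + 2·v_{4} + v_{7} + v_{9} — sig = ⟨2 | 1 1 1 2⟩
  • {6,8}:  v_{6} + v_{8} = v_{1} + 2·v_{3} + v_{4} + v_{9} — sig = ⟨2 | 1 1 1 2⟩
  • {5,6}:  v_{5} + v_{6} = v_{4} + 2·v_{7} + v_{9} — sig = ⟨2 | 1 1 2⟩
  • {0,6}:  v_{0} + v_{6} = 2·v_{1} + v_{3} + 2·v_{4} + v_{9} — sig = ⟨2 | 1 1 2 2⟩
  • {1,5,8}:  v_{1} + v_{5} + v_{8} = 0 — sig = ⟨3 | 0⟩
  • {7,9,11}:  v_{7} + v_{9} + v_{11} = 0 — sig = ⟨3 | 0⟩
  • {1,3,5}:  v_{1} + v_{3} + v_{5} = v_{7} — sig = ⟨3 | 1⟩
  • {3,9,11}:  v_{3} + v_{9} + v_{11} = v_{8} — sig = ⟨3 | 1⟩
  • {1,4,9,11}:  v_{1} + v_{4} + v_{9} + v_{11} = v_{0} — sig = ⟨4 | 1⟩
  • {1,3,4,7,9}:  v_{1} + v_{3} + v_{4} + v_{7} + v_{9} = v_{6} — sig = ⟨5 | 1⟩

Signatures (|P|; sorted positive RHS coefficients), sorted:
    |P|=2: 16 collections, coeffs (), (1), (1), (1), (1,1), (1,1,1), (1,1,1), (1,1,1), (1,1,1), (1,1,1), (1,1,1,1), (1,1,1,1), (1,1,1,2), (1,1,1,2), (1,1,2), (1,1,2,2)
    |P|=3: 4 collections, coeffs (), (), (1), (1)
    |P|=4: 1 collection, coeffs (1)
    |P|=5: 1 collection, coeffs (1)


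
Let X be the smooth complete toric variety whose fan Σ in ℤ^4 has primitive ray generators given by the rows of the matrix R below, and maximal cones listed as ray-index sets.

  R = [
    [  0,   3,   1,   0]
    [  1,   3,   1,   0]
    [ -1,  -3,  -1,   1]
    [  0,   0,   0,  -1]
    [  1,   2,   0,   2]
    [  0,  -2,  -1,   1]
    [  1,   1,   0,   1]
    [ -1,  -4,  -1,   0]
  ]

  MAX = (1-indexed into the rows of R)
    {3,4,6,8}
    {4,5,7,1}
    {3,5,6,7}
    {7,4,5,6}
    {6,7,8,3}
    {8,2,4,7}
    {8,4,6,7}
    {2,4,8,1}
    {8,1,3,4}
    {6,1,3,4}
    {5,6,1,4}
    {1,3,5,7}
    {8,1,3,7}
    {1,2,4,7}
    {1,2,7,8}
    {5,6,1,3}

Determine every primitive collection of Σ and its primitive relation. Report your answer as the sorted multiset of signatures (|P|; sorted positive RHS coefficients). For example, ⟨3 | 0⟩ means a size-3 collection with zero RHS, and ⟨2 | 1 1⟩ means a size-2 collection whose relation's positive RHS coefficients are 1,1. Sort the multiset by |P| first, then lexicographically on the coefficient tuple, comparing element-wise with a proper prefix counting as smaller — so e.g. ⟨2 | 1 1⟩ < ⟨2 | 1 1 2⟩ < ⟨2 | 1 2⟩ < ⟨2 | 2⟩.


9 collections generate NE(X_Σ); each relation:

  • {2,6}:  v_{2} + v_{6} = v_{7} ; sig = ⟨2 | 1⟩
  • {5,8}:  v_{5} + v_{8} = v_{3} + v_{7} ; sig = ⟨2 | 1 1⟩
  • {2,3}:  v_{2} + v_{3} = v_{1} + v_{7} + v_{8} ; sig = ⟨2 | 1 1 1⟩
  • {2,5}:  v_{2} + v_{5} = v_{1} + 2·v_{7} ; sig = ⟨2 | 1 2⟩
  • {1,6,7}:  v_{1} + v_{6} + v_{7} = v_{5} ; sig = ⟨3 | 1⟩
  • {1,6,8}:  v_{1} + v_{6} + v_{8} = v_{3} ; sig = ⟨3 | 1⟩
  • {3,4,7}:  v_{3} + v_{4} + v_{7} = v_{6} ; sig = ⟨3 | 1⟩
  • {3,4,5}:  v_{3} + v_{4} + v_{5} = v_{1} + 2·v_{6} ; sig = ⟨3 | 1 2⟩
  • {1,4,7,8}:  v_{1} + v_{4} + v_{7} + v_{8} = 0 ; sig = ⟨4 | 0⟩

Hence PRS(X_Σ) =
    ⟨2 | 1⟩
    ⟨2 | 1 1⟩
    ⟨2 | 1 1 1⟩
    ⟨2 | 1 2⟩
    ⟨3 | 1⟩
    ⟨3 | 1⟩
    ⟨3 | 1⟩
    ⟨3 | 1 2⟩
    ⟨4 | 0⟩


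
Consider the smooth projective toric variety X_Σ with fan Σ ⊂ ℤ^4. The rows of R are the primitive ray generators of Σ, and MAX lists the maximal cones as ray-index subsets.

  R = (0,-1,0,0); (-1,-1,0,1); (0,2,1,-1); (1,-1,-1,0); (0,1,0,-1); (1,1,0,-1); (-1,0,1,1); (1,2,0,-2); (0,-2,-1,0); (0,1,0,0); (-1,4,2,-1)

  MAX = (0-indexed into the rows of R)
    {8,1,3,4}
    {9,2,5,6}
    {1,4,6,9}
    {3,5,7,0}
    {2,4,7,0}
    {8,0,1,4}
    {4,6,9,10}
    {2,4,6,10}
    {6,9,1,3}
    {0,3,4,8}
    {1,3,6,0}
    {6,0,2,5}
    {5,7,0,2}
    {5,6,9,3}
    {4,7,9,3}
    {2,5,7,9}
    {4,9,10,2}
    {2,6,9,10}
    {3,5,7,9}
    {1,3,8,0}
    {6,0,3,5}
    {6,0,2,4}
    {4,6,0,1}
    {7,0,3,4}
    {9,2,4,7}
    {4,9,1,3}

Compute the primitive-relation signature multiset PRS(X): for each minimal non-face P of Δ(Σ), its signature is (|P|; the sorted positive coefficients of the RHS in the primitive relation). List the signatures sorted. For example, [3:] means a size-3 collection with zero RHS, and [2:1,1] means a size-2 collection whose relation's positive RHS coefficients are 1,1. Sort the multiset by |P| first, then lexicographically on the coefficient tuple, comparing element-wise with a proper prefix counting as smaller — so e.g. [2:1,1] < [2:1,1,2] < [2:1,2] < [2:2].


21 collections generate NE(X_Σ); each relation:

  {0,9}:  v_{0} + v_{9} = 0  ⇒ sig = [2:]
  {1,5}:  v_{1} + v_{5} = 0  ⇒ sig = [2:]
  {1,7}:  v_{1} + v_{7} = v_{4}  ⇒ sig = [2:1]
  {2,3}:  v_{2} + v_{3} = v_{5}  ⇒ sig = [2:1]
  {4,5}:  v_{4} + v_{5} = v_{7}  ⇒ sig = [2:1]
  {6,7}:  v_{6} + v_{7} = v_{2}  ⇒ sig = [2:1]
  {1,2}:  v_{1} + v_{2} = v_{4} + v_{6}  ⇒ sig = [2:1,1]
  {2,8}:  v_{2} + v_{8} = v_{0} + v_{4}  ⇒ sig = [2:1,1]
  {3,10}:  v_{3} + v_{10} = v_{2} + v_{9}  ⇒ sig = [2:1,1]
  {6,8}:  v_{6} + v_{8} = v_{0} + v_{1}  ⇒ sig = [2:1,1]
  {0,10}:  v_{0} + v_{10} = v_{2} + v_{4} + v_{6}  ⇒ sig = [2:1,1,1]
  {5,8}:  v_{5} + v_{8} = v_{0} + v_{3} + v_{4}  ⇒ sig = [2:1,1,1]
  {8,9}:  v_{8} + v_{9} = v_{1} + v_{3} + v_{4}  ⇒ sig = [2:1,1,1]
  {7,8}:  v_{7} + v_{8} = v_{0} + v_{3} + 2·v_{4}  ⇒ sig = [2:1,1,2]
  {7,10}:  v_{7} + v_{10} = 2·v_{2} + v_{4} + v_{9}  ⇒ sig = [2:1,1,2]
  {5,10}:  v_{5} + v_{10} = 2·v_{2} + v_{9}  ⇒ sig = [2:1,2]
  {8,10}:  v_{8} + v_{10} = 2·v_{4} + v_{6}  ⇒ sig = [2:1,2]
  {1,10}:  v_{1} + v_{10} = 2·v_{4} + 2·v_{6} + v_{9}  ⇒ sig = [2:1,2,2]
  {3,4,6}:  v_{3} + v_{4} + v_{6} = 0  ⇒ sig = [3:]
  {0,1,3,4}:  v_{0} + v_{1} + v_{3} + v_{4} = v_{8}  ⇒ sig = [4:1]
  {2,4,6,9}:  v_{2} + v_{4} + v_{6} + v_{9} = v_{10}  ⇒ sig = [4:1]

Sorted signature multiset PRS(X):
    |P|=2: 18 collections, coeffs (), (), (1), (1), (1), (1), (1,1), (1,1), (1,1), (1,1), (1,1,1), (1,1,1), (1,1,1), (1,1,2), (1,1,2), (1,2), (1,2), (1,2,2)
    |P|=3: 1 collection, coeffs ()
    |P|=4: 2 collections, coeffs (1), (1)


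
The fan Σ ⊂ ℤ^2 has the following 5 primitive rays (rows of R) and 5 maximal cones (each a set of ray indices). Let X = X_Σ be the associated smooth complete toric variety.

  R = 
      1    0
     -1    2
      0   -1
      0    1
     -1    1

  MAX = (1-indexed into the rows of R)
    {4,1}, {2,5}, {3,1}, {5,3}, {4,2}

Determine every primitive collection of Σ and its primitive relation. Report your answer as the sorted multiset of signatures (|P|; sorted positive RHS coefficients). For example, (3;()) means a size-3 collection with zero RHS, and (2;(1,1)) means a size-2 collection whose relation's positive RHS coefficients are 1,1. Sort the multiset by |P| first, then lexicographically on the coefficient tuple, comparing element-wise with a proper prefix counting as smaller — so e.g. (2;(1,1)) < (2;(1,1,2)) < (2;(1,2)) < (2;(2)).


Σ has 5 primitive collections:

  • {3,4}:  v_{3} + v_{4} = 0  →  sig = (2;())
  • {1,5}:  v_{1} + v_{5} = v_{4}  →  sig = (2;(1))
  • {2,3}:  v_{2} + v_{3} = v_{5}  →  sig = (2;(1))
  • {4,5}:  v_{4} + v_{5} = v_{2}  →  sig = (2;(1))
  • {1,2}:  v_{1} + v_{2} = 2·v_{4}  →  sig = (2;(2))

Hence PRS(X_Σ) =
    |P|=2: 5 collections, coeffs (), (1), (1), (1), (2)


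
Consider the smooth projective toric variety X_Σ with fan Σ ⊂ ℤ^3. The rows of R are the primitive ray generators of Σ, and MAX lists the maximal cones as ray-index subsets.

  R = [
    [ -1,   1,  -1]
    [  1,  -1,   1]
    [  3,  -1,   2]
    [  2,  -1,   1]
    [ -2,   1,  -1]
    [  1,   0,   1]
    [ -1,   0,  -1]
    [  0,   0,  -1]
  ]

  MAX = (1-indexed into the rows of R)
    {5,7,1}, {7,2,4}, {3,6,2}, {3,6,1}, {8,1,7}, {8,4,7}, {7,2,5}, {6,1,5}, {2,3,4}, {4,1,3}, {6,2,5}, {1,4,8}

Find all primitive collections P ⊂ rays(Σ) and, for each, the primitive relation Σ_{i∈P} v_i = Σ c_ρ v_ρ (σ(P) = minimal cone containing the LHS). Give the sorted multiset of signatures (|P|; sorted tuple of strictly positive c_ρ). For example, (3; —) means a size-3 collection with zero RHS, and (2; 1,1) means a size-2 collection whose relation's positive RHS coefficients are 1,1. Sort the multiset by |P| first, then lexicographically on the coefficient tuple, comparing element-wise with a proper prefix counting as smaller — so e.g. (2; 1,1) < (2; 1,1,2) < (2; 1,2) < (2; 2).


Minimal non-faces — 11 found among 8 rays, 12 max cones:

  • {1,2}:  v_{1} + v_{2} = 0  ⇒ sig = (2; —)
  • {4,5}:  v_{4} + v_{5} = 0  ⇒ sig = (2; —)
  • {6,7}:  v_{6} + v_{7} = 0  ⇒ sig = (2; —)
  • {3,5}:  v_{3} + v_{5} = v_{6}  ⇒ sig = (2; 1)
  • {3,7}:  v_{3} + v_{7} = v_{4}  ⇒ sig = (2; 1)
  • {4,6}:  v_{4} + v_{6} = v_{3}  ⇒ sig = (2; 1)
  • {2,8}:  v_{2} + v_{8} = v_{4} + v_{7}  ⇒ sig = (2; 1,1)
  • {5,8}:  v_{5} + v_{8} = v_{1} + v_{7}  ⇒ sig = (2; 1,1)
  • {6,8}:  v_{6} + v_{8} = v_{1} + v_{4}  ⇒ sig = (2; 1,1)
  • {3,8}:  v_{3} + v_{8} = v_{1} + 2·v_{4}  ⇒ sig = (2; 1,2)
  • {1,4,7}:  v_{1} + v_{4} + v_{7} = v_{8}  ⇒ sig = (3; 1)

Hence PRS(X_Σ) =
    (2; —)
    (2; —)
    (2; —)
    (2; 1)
    (2; 1)
    (2; 1)
    (2; 1,1)
    (2; 1,1)
    (2; 1,1)
    (2; 1,2)
    (3; 1)


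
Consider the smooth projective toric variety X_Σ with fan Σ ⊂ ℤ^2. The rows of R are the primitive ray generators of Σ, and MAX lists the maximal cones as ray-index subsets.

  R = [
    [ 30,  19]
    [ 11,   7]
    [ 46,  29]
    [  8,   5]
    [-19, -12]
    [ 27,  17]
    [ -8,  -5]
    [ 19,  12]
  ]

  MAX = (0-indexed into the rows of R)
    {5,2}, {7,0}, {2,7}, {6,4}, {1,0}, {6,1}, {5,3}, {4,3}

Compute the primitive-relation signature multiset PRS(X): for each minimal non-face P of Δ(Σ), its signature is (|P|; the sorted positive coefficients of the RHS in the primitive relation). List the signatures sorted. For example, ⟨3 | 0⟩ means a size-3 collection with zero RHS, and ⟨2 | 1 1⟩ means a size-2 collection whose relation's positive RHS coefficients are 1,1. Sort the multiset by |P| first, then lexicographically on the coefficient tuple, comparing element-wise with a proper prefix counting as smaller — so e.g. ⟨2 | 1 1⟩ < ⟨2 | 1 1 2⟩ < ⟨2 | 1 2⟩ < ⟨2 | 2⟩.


The 20 primitive collections of Σ (r=8, n=2):

  • {3,6}:  v_{3} + v_{6} = 0  ⟹  sig = ⟨2 | 0⟩
  • {4,7}:  v_{4} + v_{7} = 0  ⟹  sig = ⟨2 | 0⟩
  • {0,4}:  v_{0} + v_{4} = v_{1}  ⟹  sig = ⟨2 | 1⟩
  • {1,3}:  v_{1} + v_{3} = v_{7}  ⟹  sig = ⟨2 | 1⟩
  • {1,4}:  v_{1} + v_{4} = v_{6}  ⟹  sig = ⟨2 | 1⟩
  • {1,7}:  v_{1} + v_{7} = v_{0}  ⟹  sig = ⟨2 | 1⟩
  • {2,4}:  v_{2} + v_{4} = v_{5}  ⟹  sig = ⟨2 | 1⟩
  • {3,7}:  v_{3} + v_{7} = v_{5}  ⟹  sig = ⟨2 | 1⟩
  • {4,5}:  v_{4} + v_{5} = v_{3}  ⟹  sig = ⟨2 | 1⟩
  • {5,6}:  v_{5} + v_{6} = v_{7}  ⟹  sig = ⟨2 | 1⟩
  • {5,7}:  v_{5} + v_{7} = v_{2}  ⟹  sig = ⟨2 | 1⟩
  • {6,7}:  v_{6} + v_{7} = v_{1}  ⟹  sig = ⟨2 | 1⟩
  • {0,3}:  v_{0} + v_{3} = 2·v_{7}  ⟹  sig = ⟨2 | 2⟩
  • {0,6}:  v_{0} + v_{6} = 2·v_{1}  ⟹  sig = ⟨2 | 2⟩
  • {1,5}:  v_{1} + v_{5} = 2·v_{7}  ⟹  sig = ⟨2 | 2⟩
  • {2,3}:  v_{2} + v_{3} = 2·v_{5}  ⟹  sig = ⟨2 | 2⟩
  • {2,6}:  v_{2} + v_{6} = 2·v_{7}  ⟹  sig = ⟨2 | 2⟩
  • {0,5}:  v_{0} + v_{5} = 3·v_{7}  ⟹  sig = ⟨2 | 3⟩
  • {1,2}:  v_{1} + v_{2} = 3·v_{7}  ⟹  sig = ⟨2 | 3⟩
  • {0,2}:  v_{0} + v_{2} = 4·v_{7}  ⟹  sig = ⟨2 | 4⟩

Hence PRS(X_Σ) =
[⟨2 | 0⟩, ⟨2 | 0⟩, ⟨2 | 1⟩, ⟨2 | 1⟩, ⟨2 | 1⟩, ⟨2 | 1⟩, ⟨2 | 1⟩, ⟨2 | 1⟩, ⟨2 | 1⟩, ⟨2 | 1⟩, ⟨2 | 1⟩, ⟨2 | 1⟩, ⟨2 | 2⟩, ⟨2 | 2⟩, ⟨2 | 2⟩, ⟨2 | 2⟩, ⟨2 | 2⟩, ⟨2 | 3⟩, ⟨2 | 3⟩, ⟨2 | 4⟩]


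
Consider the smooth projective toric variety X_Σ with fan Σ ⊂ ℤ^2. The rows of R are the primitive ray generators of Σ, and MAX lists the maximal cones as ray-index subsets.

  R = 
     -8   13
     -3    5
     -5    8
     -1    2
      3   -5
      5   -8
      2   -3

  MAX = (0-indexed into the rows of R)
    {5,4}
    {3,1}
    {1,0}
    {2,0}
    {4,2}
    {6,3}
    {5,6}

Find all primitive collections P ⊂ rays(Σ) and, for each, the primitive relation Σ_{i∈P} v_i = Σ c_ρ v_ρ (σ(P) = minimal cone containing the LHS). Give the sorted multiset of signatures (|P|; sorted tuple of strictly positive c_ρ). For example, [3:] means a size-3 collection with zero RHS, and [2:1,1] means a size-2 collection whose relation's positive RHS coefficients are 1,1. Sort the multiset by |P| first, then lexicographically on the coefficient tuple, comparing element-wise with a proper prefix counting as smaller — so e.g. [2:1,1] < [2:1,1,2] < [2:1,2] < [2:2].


14 minimal non-faces of Δ(Σ) (on 7 rays):

  {1,4}:  v_{1} + v_{4} = 0  ⇒ sig = [2:]
  {2,5}:  v_{2} + v_{5} = 0  ⇒ sig = [2:]
  {0,4}:  v_{0} + v_{4} = v_{2}  ⇒ sig = [2:1]
  {0,5}:  v_{0} + v_{5} = v_{1}  ⇒ sig = [2:1]
  {1,2}:  v_{1} + v_{2} = v_{0}  ⇒ sig = [2:1]
  {1,5}:  v_{1} + v_{5} = v_{6}  ⇒ sig = [2:1]
  {1,6}:  v_{1} + v_{6} = v_{3}  ⇒ sig = [2:1]
  {2,6}:  v_{2} + v_{6} = v_{1}  ⇒ sig = [2:1]
  {3,4}:  v_{3} + v_{4} = v_{6}  ⇒ sig = [2:1]
  {4,6}:  v_{4} + v_{6} = v_{5}  ⇒ sig = [2:1]
  {0,6}:  v_{0} + v_{6} = 2·v_{1}  ⇒ sig = [2:2]
  {2,3}:  v_{2} + v_{3} = 2·v_{1}  ⇒ sig = [2:2]
  {3,5}:  v_{3} + v_{5} = 2·v_{6}  ⇒ sig = [2:2]
  {0,3}:  v_{0} + v_{3} = 3·v_{1}  ⇒ sig = [2:3]

Sorted signature multiset PRS(X):
    |P|=2: 14 collections, coeffs (), (), (1), (1), (1), (1), (1), (1), (1), (1), (2), (2), (2), (3)


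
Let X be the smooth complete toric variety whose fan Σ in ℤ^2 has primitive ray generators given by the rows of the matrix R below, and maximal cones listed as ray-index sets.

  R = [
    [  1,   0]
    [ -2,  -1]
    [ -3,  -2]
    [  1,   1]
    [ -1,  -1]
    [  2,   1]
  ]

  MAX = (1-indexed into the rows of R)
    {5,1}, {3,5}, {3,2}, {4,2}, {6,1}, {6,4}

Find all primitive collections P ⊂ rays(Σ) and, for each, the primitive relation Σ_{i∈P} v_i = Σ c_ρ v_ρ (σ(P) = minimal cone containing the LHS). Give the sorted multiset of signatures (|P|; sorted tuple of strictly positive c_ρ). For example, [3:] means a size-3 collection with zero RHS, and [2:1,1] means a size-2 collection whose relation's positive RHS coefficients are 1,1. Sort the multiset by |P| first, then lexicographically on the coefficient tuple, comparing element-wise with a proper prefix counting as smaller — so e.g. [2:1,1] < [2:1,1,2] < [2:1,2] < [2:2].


Primitive collections (9):

  P = {2,6}:  v_{2} + v_{6} = 0  so sig = [2:]
  P = {4,5}:  v_{4} + v_{5} = 0  so sig = [2:]
  P = {1,2}:  v_{1} + v_{2} = v_{5}  so sig = [2:1]
  P = {1,4}:  v_{1} + v_{4} = v_{6}  so sig = [2:1]
  P = {2,5}:  v_{2} + v_{5} = v_{3}  so sig = [2:1]
  P = {3,4}:  v_{3} + v_{4} = v_{2}  so sig = [2:1]
  P = {3,6}:  v_{3} + v_{6} = v_{5}  so sig = [2:1]
  P = {5,6}:  v_{5} + v_{6} = v_{1}  so sig = [2:1]
  P = {1,3}:  v_{1} + v_{3} = 2·v_{5}  so sig = [2:2]

Hence PRS(X_Σ) =
[[2:], [2:], [2:1], [2:1], [2:1], [2:1], [2:1], [2:1], [2:2]]


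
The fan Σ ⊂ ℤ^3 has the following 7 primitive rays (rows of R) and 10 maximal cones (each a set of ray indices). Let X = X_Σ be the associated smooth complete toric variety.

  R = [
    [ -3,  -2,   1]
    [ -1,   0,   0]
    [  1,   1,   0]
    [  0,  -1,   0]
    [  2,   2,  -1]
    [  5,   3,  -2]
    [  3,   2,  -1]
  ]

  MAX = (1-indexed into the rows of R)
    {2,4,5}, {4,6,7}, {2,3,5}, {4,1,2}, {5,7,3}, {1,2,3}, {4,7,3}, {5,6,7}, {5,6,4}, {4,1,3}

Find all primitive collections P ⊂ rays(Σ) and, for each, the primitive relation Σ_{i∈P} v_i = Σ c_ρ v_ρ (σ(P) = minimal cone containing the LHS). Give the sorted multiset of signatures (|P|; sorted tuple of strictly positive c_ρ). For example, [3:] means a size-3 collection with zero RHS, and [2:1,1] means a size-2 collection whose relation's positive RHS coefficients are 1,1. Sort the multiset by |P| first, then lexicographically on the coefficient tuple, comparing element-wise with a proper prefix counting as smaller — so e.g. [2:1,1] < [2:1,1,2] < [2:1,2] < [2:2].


The 9 primitive collections of Σ (r=7, n=3):

  P = {1,7}:  v_{1} + v_{7} = 0  ⟹  sig = [2:]
  P = {1,5}:  v_{1} + v_{5} = v_{2}  ⟹  sig = [2:1]
  P = {2,7}:  v_{2} + v_{7} = v_{5}  ⟹  sig = [2:1]
  P = {1,6}:  v_{1} + v_{6} = v_{4} + v_{5}  ⟹  sig = [2:1,1]
  P = {2,6}:  v_{2} + v_{6} = v_{4} + 2·v_{5}  ⟹  sig = [2:1,2]
  P = {3,6}:  v_{3} + v_{6} = 2·v_{7}  ⟹  sig = [2:2]
  P = {2,3,4}:  v_{2} + v_{3} + v_{4} = 0  ⟹  sig = [3:]
  P = {3,4,5}:  v_{3} + v_{4} + v_{5} = v_{7}  ⟹  sig = [3:1]
  P = {4,5,7}:  v_{4} + v_{5} + v_{7} = v_{6}  ⟹  sig = [3:1]

so the primitive-relation signature multiset is
    [2:]
    [2:1]
    [2:1]
    [2:1,1]
    [2:1,2]
    [2:2]
    [3:]
    [3:1]
    [3:1]


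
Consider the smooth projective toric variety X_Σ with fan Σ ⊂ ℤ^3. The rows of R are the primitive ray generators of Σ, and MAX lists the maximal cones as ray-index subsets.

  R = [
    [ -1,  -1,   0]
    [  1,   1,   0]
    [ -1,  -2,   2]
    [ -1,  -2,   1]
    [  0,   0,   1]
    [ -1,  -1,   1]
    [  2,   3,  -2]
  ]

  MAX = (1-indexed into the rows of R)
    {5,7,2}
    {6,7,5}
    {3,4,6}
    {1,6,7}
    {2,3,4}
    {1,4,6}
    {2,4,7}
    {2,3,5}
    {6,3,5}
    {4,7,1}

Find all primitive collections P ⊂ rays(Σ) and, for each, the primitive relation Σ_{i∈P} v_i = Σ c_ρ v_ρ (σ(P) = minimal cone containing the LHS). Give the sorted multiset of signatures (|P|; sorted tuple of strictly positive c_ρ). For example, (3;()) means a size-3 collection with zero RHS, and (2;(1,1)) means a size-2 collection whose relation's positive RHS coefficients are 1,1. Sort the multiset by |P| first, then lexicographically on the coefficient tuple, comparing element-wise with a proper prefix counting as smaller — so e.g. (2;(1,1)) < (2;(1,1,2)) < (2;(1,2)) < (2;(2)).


Σ has 7 primitive collections:

  • {1,2}:  v_{1} + v_{2} = 0  ⇒ sig = (2;())
  • {1,5}:  v_{1} + v_{5} = v_{6}  ⇒ sig = (2;(1))
  • {2,6}:  v_{2} + v_{6} = v_{5}  ⇒ sig = (2;(1))
  • {3,7}:  v_{3} + v_{7} = v_{2}  ⇒ sig = (2;(1))
  • {4,5}:  v_{4} + v_{5} = v_{3}  ⇒ sig = (2;(1))
  • {1,3}:  v_{1} + v_{3} = v_{4} + v_{6}  ⇒ sig = (2;(1,1))
  • {4,6,7}:  v_{4} + v_{6} + v_{7} = 0  ⇒ sig = (3;())

Hence PRS(X_Σ) =
    |P|=2: 6 collections, coeffs (), (1), (1), (1), (1), (1,1)
    |P|=3: 1 collection, coeffs ()


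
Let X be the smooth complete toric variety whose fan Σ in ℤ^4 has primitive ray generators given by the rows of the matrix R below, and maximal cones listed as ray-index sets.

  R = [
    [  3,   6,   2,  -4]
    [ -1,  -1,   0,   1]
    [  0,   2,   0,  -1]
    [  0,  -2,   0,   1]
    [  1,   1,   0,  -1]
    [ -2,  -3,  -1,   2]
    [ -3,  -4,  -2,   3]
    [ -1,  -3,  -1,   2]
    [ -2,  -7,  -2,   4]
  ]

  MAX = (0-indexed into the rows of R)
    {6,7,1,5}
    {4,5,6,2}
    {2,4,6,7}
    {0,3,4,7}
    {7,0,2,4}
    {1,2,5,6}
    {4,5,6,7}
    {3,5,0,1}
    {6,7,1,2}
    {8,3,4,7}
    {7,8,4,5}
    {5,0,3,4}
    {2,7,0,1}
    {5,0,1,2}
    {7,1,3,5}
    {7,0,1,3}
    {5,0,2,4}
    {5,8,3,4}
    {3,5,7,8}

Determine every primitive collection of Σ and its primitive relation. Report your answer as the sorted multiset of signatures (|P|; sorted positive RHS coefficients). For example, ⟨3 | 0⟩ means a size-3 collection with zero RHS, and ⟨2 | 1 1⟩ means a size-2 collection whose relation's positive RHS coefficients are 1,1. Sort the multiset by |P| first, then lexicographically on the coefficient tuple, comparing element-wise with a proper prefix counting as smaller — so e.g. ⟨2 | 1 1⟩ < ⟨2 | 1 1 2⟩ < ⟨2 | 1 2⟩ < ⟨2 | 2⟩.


The 11 primitive collections of Σ (r=9, n=4):

  {1,4}:  v_{1} + v_{4} = 0  →  sig = ⟨2 | 0⟩
  {2,3}:  v_{2} + v_{3} = 0  →  sig = ⟨2 | 0⟩
  {0,6}:  v_{0} + v_{6} = v_{2}  →  sig = ⟨2 | 1⟩
  {0,8}:  v_{0} + v_{8} = v_{3} + v_{4}  →  sig = ⟨2 | 1 1⟩
  {3,6}:  v_{3} + v_{6} = v_{5} + v_{7}  →  sig = ⟨2 | 1 1⟩
  {1,8}:  v_{1} + v_{8} = v_{3} + v_{5} + v_{7}  →  sig = ⟨2 | 1 1 1⟩
  {2,8}:  v_{2} + v_{8} = v_{4} + v_{5} + v_{7}  →  sig = ⟨2 | 1 1 1⟩
  {6,8}:  v_{6} + v_{8} = v_{4} + 2·v_{5} + 2·v_{7}  →  sig = ⟨2 | 1 2 2⟩
  {0,5,7}:  v_{0} + v_{5} + v_{7} = 0  →  sig = ⟨3 | 0⟩
  {2,5,7}:  v_{2} + v_{5} + v_{7} = v_{6}  →  sig = ⟨3 | 1⟩
  {3,4,5,7}:  v_{3} + v_{4} + v_{5} + v_{7} = v_{8}  →  sig = ⟨4 | 1⟩

so the primitive-relation signature multiset is
    |P|=2: 8 collections, coeffs (), (), (1), (1,1), (1,1), (1,1,1), (1,1,1), (1,2,2)
    |P|=3: 2 collections, coeffs (), (1)
    |P|=4: 1 collection, coeffs (1)


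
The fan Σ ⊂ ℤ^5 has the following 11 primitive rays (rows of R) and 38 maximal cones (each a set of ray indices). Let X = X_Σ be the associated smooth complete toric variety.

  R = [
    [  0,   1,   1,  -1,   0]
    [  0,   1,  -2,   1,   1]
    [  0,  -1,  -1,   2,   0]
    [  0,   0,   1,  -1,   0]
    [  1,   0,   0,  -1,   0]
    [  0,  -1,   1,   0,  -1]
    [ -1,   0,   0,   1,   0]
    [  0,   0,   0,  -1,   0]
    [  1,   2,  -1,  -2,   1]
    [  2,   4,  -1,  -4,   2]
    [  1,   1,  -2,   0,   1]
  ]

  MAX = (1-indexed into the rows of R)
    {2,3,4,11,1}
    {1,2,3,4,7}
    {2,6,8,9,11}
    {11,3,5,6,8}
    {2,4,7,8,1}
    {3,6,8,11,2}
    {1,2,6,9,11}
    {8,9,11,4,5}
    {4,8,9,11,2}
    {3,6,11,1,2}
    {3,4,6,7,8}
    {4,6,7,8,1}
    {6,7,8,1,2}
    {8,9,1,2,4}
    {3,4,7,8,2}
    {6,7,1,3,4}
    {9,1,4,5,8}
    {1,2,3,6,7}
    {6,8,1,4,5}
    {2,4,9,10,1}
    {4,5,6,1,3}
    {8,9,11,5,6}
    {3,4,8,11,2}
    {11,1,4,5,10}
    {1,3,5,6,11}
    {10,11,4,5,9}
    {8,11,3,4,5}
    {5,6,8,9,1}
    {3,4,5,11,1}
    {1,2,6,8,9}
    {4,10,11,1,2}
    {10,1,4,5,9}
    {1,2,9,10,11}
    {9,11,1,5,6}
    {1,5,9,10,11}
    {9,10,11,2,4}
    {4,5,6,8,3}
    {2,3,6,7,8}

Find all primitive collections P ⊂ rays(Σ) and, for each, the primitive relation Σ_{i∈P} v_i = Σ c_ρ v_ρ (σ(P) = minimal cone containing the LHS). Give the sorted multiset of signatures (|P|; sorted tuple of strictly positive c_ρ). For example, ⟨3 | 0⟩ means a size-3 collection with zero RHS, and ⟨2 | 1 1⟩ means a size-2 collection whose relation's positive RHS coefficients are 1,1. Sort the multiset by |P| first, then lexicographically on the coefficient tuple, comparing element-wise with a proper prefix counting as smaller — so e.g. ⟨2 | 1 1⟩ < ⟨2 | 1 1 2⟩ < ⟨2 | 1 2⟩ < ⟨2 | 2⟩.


15 minimal non-faces of Δ(Σ) (on 11 rays):

  P = {5,7}:  v_{5} + v_{7} = 0 — sig = ⟨2 | 0⟩
  P = {2,5}:  v_{2} + v_{5} = v_{11} — sig = ⟨2 | 1⟩
  P = {3,9}:  v_{3} + v_{9} = v_{11} — sig = ⟨2 | 1⟩
  P = {7,11}:  v_{7} + v_{11} = v_{2} — sig = ⟨2 | 1⟩
  P = {6,10}:  v_{6} + v_{10} = v_{1} + v_{5} + v_{9} — sig = ⟨2 | 1 1 1⟩
  P = {7,9}:  v_{7} + v_{9} = v_{1} + v_{2} + v_{8} — sig = ⟨2 | 1 1 1⟩
  P = {7,10}:  v_{7} + v_{10} = v_{1} + v_{2} + v_{4} + v_{9} — sig = ⟨2 | 1 1 1 1⟩
  P = {3,10}:  v_{3} + v_{10} = v_{1} + v_{4} + 2·v_{11} — sig = ⟨2 | 1 1 2⟩
  P = {8,10}:  v_{8} + v_{10} = v_{4} + 2·v_{9} — sig = ⟨2 | 1 2⟩
  P = {1,3,8}:  v_{1} + v_{3} + v_{8} = 0 — sig = ⟨3 | 0⟩
  P = {2,4,6}:  v_{2} + v_{4} + v_{6} = 0 — sig = ⟨3 | 0⟩
  P = {1,8,11}:  v_{1} + v_{8} + v_{11} = v_{9} — sig = ⟨3 | 1⟩
  P = {4,6,11}:  v_{4} + v_{6} + v_{11} = v_{5} — sig = ⟨3 | 1⟩
  P = {4,6,9}:  v_{4} + v_{6} + v_{9} = v_{1} + v_{5} + v_{8} — sig = ⟨3 | 1 1 1⟩
  P = {1,4,9,11}:  v_{1} + v_{4} + v_{9} + v_{11} = v_{10} — sig = ⟨4 | 1⟩

Sorted signature multiset PRS(X):
[⟨2 | 0⟩, ⟨2 | 1⟩, ⟨2 | 1⟩, ⟨2 | 1⟩, ⟨2 | 1 1 1⟩, ⟨2 | 1 1 1⟩, ⟨2 | 1 1 1 1⟩, ⟨2 | 1 1 2⟩, ⟨2 | 1 2⟩, ⟨3 | 0⟩, ⟨3 | 0⟩, ⟨3 | 1⟩, ⟨3 | 1⟩, ⟨3 | 1 1 1⟩, ⟨4 | 1⟩]


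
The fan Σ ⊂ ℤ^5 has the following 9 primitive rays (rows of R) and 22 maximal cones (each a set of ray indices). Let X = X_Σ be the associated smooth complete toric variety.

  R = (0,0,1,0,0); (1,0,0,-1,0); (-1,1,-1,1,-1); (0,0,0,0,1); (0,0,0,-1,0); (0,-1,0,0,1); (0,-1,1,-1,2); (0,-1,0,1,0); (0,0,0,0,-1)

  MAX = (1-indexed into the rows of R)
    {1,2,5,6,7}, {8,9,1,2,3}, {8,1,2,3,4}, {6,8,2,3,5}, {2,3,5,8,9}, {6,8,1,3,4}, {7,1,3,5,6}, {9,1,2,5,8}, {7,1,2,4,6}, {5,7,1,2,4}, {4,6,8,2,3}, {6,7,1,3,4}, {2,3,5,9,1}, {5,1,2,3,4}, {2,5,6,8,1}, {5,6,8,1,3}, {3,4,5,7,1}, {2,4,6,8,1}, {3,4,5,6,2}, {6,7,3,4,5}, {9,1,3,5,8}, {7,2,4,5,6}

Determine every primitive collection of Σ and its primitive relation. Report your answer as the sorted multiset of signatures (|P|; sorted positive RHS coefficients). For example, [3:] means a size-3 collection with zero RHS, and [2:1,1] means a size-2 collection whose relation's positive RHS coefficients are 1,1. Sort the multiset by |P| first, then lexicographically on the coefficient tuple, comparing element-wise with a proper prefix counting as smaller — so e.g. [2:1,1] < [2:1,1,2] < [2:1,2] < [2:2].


Minimal non-faces — 9 found among 9 rays, 22 max cones:

  P={4,9}:  v_{4} + v_{9} = 0  →  sig = [2:]
  P={6,9}:  v_{6} + v_{9} = v_{5} + v_{8}  →  sig = [2:1,1]
  P={7,9}:  v_{7} + v_{9} = v_{1} + v_{5} + v_{6}  →  sig = [2:1,1,1]
  P={7,8}:  v_{7} + v_{8} = v_{1} + 2·v_{6}  →  sig = [2:1,2]
  P={4,5,8}:  v_{4} + v_{5} + v_{8} = v_{6}  →  sig = [3:1]
  P={2,3,7}:  v_{2} + v_{3} + v_{7} = v_{4} + v_{5}  →  sig = [3:1,1]
  P={1,2,3,6}:  v_{1} + v_{2} + v_{3} + v_{6} = 0  →  sig = [4:]
  P={1,4,5,6}:  v_{1} + v_{4} + v_{5} + v_{6} = v_{7}  →  sig = [4:1]
  P={1,2,3,5,8}:  v_{1} + v_{2} + v_{3} + v_{5} + v_{8} = v_{9}  →  sig = [5:1]

so the primitive-relation signature multiset is
    |P|=2: 4 collections, coeffs (), (1,1), (1,1,1), (1,2)
    |P|=3: 2 collections, coeffs (1), (1,1)
    |P|=4: 2 collections, coeffs (), (1)
    |P|=5: 1 collection, coeffs (1)
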